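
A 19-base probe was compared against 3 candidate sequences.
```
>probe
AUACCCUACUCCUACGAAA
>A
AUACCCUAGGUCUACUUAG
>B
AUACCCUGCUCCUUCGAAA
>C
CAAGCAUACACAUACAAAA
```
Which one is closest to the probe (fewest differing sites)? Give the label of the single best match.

B

Hamming distances to probe — A: 6; B: 2; C: 7.
Smallest is B with 2 mismatches.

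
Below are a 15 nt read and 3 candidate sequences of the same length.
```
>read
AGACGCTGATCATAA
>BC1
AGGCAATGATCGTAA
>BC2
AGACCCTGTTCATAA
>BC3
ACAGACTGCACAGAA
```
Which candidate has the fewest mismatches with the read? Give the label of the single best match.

Hamming distances to read — BC1: 4; BC2: 2; BC3: 6.
Smallest is BC2 with 2 mismatches.

BC2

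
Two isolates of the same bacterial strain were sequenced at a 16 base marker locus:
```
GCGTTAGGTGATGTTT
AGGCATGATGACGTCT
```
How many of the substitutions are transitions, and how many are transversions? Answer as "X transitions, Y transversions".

5 transitions, 3 transversions

Transitions (purine↔purine or pyrimidine↔pyrimidine): 1 G→A, 4 T→C, 8 G→A, 12 T→C, 15 T→C.
Transversions (purine↔pyrimidine): 2 C→G, 5 T→A, 6 A→T.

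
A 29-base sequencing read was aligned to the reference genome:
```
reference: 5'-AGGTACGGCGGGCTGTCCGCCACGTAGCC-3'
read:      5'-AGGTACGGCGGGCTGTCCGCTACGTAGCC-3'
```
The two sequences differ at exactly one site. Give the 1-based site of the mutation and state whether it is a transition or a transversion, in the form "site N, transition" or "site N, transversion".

Site 21 changes C→T. C is a pyrimidine and T is a pyrimidine, so this is a transition.

site 21, transition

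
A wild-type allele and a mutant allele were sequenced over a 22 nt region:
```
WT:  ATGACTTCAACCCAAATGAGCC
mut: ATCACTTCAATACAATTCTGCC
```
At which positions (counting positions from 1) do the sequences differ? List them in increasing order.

Differences at position 3 (G→C), position 11 (C→T), position 12 (C→A), position 16 (A→T), position 18 (G→C), position 19 (A→T).

3, 11, 12, 16, 18, 19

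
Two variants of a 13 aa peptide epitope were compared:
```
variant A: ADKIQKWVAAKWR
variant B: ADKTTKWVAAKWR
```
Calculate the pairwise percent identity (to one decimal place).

Mismatches at positions 4, 5 (1-based): 2 of 13.
Identical positions: 11/13 = 84.62% → 84.6%.

84.6%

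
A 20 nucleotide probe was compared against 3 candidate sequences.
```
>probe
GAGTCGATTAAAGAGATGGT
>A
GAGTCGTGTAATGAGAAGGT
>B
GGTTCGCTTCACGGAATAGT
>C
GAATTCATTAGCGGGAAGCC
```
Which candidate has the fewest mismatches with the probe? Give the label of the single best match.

A differs at 4 positions; B differs at 8 positions; C differs at 9 positions. The closest is A.

A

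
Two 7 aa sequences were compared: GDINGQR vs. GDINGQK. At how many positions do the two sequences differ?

1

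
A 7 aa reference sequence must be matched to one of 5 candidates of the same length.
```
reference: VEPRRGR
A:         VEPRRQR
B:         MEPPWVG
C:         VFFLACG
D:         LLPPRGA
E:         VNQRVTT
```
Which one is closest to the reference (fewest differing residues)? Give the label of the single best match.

A differs at 1 residue; B differs at 5 residues; C differs at 6 residues; D differs at 4 residues; E differs at 5 residues. The closest is A.

A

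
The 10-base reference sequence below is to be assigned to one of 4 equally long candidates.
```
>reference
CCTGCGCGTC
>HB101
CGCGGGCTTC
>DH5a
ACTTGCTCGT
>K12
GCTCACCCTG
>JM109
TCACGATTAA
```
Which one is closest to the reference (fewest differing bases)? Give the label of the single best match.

Hamming distances to reference — HB101: 4; DH5a: 8; K12: 6; JM109: 9.
Smallest is HB101 with 4 mismatches.

HB101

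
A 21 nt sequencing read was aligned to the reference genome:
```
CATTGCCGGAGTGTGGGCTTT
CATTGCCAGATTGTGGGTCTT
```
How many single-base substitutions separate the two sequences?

4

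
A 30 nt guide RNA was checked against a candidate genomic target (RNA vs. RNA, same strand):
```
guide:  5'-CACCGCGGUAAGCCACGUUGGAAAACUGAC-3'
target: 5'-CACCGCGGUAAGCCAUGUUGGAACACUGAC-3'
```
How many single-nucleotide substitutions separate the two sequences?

2

The sequences differ at positions 16, 24 (1-based) — 2 in total.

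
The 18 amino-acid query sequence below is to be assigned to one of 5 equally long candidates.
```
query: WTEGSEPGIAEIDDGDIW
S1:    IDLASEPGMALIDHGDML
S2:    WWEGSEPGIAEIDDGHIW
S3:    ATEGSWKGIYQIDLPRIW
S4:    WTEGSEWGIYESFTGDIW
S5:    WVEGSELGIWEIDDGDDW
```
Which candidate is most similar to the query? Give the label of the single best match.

S1 differs at 9 positions; S2 differs at 2 positions; S3 differs at 8 positions; S4 differs at 5 positions; S5 differs at 4 positions. The closest is S2.

S2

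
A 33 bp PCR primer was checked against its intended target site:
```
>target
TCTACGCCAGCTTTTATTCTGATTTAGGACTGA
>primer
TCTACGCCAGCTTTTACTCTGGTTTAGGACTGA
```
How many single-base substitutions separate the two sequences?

2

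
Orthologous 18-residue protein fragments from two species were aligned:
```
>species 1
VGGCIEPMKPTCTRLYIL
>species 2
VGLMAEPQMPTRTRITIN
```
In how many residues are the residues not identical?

Comparing position by position, 9 residues differ: 3 (G/L), 4 (C/M), 5 (I/A), 8 (M/Q), 9 (K/M), 12 (C/R), 15 (L/I), 16 (Y/T), 18 (L/N).

9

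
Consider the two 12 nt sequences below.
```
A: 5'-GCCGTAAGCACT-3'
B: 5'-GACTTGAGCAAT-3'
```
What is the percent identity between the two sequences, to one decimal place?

4 positions differ (2, 4, 6, 11), so 8 of 12 match: 8/12 = 66.67%.

66.7%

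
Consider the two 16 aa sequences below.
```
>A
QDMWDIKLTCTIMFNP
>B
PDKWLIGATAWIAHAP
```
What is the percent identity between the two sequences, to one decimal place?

Mismatches at positions 1, 3, 5, 7, 8, 10, 11, 13, 14, 15 (1-based): 10 of 16.
Identical positions: 6/16 = 37.5% → 37.5%.

37.5%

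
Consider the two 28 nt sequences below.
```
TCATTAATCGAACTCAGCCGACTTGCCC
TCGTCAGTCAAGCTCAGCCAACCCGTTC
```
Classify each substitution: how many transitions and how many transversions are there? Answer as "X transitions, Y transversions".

10 transitions, 0 transversions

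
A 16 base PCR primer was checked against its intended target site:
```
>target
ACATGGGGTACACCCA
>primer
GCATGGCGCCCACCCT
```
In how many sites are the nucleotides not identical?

Comparing position by position, 5 sites differ: 1 (A/G), 7 (G/C), 9 (T/C), 10 (A/C), 16 (A/T).

5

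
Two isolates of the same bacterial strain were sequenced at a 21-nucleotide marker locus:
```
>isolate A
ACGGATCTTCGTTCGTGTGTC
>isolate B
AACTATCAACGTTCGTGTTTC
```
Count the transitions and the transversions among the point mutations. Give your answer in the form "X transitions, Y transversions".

0 transitions, 6 transversions

Transitions (purine↔purine or pyrimidine↔pyrimidine): none.
Transversions (purine↔pyrimidine): 2 C→A, 3 G→C, 4 G→T, 8 T→A, 9 T→A, 19 G→T.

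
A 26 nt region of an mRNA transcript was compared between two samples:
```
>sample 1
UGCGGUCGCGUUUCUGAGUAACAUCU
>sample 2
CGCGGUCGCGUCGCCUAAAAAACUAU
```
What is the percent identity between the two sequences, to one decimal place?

61.5%

Mismatches at positions 1, 12, 13, 15, 16, 18, 19, 22, 23, 25 (1-based): 10 of 26.
Identical positions: 16/26 = 61.54% → 61.5%.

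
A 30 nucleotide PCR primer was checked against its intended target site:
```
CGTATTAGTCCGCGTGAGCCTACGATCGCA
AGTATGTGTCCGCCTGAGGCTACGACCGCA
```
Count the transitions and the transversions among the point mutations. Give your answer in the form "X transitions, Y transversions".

1 transition, 5 transversions

Mismatches (1-based):
site 1: C→A (pyrimidine→purine, transversion)
site 6: T→G (pyrimidine→purine, transversion)
site 7: A→T (purine→pyrimidine, transversion)
site 14: G→C (purine→pyrimidine, transversion)
site 19: C→G (pyrimidine→purine, transversion)
site 26: T→C (pyrimidine→pyrimidine, transition)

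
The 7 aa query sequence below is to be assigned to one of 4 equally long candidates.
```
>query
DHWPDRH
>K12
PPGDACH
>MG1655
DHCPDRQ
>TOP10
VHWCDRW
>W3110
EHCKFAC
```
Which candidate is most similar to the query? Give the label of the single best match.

MG1655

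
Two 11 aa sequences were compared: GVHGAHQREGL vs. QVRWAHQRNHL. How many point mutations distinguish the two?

5

The sequences differ at residues 1, 3, 4, 9, 10 (1-based) — 5 in total.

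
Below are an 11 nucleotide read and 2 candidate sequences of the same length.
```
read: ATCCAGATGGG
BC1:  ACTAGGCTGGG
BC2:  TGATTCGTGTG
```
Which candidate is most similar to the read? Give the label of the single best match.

BC1 differs at 5 positions; BC2 differs at 8 positions. The closest is BC1.

BC1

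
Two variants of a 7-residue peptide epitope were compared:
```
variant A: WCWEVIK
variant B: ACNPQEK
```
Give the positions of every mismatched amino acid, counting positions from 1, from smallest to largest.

1, 3, 4, 5, 6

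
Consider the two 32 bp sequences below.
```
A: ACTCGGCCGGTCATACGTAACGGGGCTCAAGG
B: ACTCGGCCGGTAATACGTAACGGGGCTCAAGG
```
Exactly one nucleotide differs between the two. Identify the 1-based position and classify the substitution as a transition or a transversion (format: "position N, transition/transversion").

position 12, transversion

Position 12 changes C→A. C is a pyrimidine and A is a purine, so this is a transversion.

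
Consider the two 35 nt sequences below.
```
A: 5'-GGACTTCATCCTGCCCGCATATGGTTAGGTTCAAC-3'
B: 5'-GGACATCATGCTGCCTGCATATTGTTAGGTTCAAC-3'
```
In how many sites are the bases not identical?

4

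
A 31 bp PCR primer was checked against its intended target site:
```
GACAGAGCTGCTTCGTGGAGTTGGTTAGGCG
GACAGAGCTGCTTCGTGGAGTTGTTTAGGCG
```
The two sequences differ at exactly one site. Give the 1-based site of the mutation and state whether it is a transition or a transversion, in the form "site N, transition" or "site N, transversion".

site 24, transversion

The sequences differ only at site 24: G→T (purine→pyrimidine), a transversion.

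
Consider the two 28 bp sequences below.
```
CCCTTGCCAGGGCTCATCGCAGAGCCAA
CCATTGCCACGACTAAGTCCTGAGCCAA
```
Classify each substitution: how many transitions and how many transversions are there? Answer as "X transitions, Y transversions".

2 transitions, 6 transversions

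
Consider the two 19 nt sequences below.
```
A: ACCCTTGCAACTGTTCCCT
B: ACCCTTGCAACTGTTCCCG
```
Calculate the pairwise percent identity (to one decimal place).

1 position differs (19), so 18 of 19 match: 18/19 = 94.74%.

94.7%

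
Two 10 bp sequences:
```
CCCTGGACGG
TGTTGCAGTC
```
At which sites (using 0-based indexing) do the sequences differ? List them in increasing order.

Scanning 0-based: 0: C/T; 1: C/G; 2: C/T; 5: G/C; 7: C/G; 8: G/T; 9: G/C.

0, 1, 2, 5, 7, 8, 9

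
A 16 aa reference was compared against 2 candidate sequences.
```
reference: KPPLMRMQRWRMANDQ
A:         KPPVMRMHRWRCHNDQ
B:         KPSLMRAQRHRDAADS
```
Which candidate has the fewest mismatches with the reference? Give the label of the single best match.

A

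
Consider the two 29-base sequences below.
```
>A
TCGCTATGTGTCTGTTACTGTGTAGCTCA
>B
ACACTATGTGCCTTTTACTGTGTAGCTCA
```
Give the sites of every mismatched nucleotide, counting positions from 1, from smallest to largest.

Differences at site 1 (T→A), site 3 (G→A), site 11 (T→C), site 14 (G→T).

1, 3, 11, 14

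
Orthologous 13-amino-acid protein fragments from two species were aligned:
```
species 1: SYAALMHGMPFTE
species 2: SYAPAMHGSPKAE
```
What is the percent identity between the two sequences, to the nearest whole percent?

62%

5 positions differ (4, 5, 9, 11, 12), so 8 of 13 match: 8/13 = 61.54%.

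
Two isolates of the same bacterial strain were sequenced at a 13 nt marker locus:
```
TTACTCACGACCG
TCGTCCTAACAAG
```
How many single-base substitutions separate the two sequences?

10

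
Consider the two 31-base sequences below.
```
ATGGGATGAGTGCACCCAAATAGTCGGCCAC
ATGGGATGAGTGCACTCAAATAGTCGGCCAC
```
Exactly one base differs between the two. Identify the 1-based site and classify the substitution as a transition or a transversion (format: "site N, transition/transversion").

The sequences differ only at site 16: C→T (pyrimidine→pyrimidine), a transition.

site 16, transition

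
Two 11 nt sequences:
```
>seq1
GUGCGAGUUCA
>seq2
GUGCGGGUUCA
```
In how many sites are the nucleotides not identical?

The sequences differ at sites 6 (1-based) — 1 in total.

1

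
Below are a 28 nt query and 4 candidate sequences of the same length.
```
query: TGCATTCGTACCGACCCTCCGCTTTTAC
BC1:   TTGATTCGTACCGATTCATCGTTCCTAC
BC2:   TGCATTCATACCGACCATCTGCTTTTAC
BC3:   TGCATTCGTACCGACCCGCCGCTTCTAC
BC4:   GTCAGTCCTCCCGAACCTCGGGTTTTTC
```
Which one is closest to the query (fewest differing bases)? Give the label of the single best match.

BC3

Hamming distances to query — BC1: 9; BC2: 3; BC3: 2; BC4: 9.
Smallest is BC3 with 2 mismatches.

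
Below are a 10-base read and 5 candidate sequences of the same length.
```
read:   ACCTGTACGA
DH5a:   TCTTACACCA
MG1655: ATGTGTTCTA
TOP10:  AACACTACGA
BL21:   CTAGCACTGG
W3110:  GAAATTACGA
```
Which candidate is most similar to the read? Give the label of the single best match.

Hamming distances to read — DH5a: 5; MG1655: 4; TOP10: 3; BL21: 9; W3110: 5.
Smallest is TOP10 with 3 mismatches.

TOP10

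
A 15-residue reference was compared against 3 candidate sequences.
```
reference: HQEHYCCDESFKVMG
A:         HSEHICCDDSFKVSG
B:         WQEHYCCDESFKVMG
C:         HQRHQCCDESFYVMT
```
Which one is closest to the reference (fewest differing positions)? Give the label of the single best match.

A differs at 4 positions; B differs at 1 position; C differs at 4 positions. The closest is B.

B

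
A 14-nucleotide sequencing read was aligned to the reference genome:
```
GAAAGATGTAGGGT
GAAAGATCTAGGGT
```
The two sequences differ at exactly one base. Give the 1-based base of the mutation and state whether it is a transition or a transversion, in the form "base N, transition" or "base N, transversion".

base 8, transversion

Base 8 changes G→C. G is a purine and C is a pyrimidine, so this is a transversion.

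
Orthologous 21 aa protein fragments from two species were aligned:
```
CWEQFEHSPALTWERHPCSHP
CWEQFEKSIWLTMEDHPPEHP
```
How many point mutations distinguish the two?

7

Mismatches (1-based): position 7: H→K; position 9: P→I; position 10: A→W; position 13: W→M; position 15: R→D; position 18: C→P; position 19: S→E.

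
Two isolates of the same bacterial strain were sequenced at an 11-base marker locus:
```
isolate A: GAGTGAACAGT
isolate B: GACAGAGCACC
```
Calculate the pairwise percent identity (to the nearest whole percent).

Mismatches at positions 3, 4, 7, 10, 11 (1-based): 5 of 11.
Identical positions: 6/11 = 54.55% → 55%.

55%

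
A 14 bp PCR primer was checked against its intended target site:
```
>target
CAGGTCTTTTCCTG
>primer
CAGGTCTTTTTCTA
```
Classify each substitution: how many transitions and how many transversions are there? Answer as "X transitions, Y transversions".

Transitions (purine↔purine or pyrimidine↔pyrimidine): 11 C→T, 14 G→A.
Transversions (purine↔pyrimidine): none.

2 transitions, 0 transversions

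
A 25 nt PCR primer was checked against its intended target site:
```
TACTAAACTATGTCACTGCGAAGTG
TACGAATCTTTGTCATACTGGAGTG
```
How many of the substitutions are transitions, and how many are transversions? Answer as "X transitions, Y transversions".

Mismatches (1-based):
base 4: T→G (pyrimidine→purine, transversion)
base 7: A→T (purine→pyrimidine, transversion)
base 10: A→T (purine→pyrimidine, transversion)
base 16: C→T (pyrimidine→pyrimidine, transition)
base 17: T→A (pyrimidine→purine, transversion)
base 18: G→C (purine→pyrimidine, transversion)
base 19: C→T (pyrimidine→pyrimidine, transition)
base 21: A→G (purine→purine, transition)

3 transitions, 5 transversions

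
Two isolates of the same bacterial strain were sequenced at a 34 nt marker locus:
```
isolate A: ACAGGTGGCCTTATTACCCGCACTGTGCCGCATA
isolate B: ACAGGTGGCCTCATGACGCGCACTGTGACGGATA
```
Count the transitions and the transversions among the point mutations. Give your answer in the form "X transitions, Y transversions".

Mismatches (1-based):
site 12: T→C (pyrimidine→pyrimidine, transition)
site 15: T→G (pyrimidine→purine, transversion)
site 18: C→G (pyrimidine→purine, transversion)
site 28: C→A (pyrimidine→purine, transversion)
site 31: C→G (pyrimidine→purine, transversion)

1 transition, 4 transversions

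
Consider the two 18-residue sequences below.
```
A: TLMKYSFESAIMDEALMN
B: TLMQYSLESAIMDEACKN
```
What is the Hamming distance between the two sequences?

4

Comparing position by position, 4 positions differ: 4 (K/Q), 7 (F/L), 16 (L/C), 17 (M/K).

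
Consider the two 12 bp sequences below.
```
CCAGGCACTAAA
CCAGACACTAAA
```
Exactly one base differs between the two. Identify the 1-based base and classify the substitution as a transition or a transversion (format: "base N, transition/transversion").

base 5, transition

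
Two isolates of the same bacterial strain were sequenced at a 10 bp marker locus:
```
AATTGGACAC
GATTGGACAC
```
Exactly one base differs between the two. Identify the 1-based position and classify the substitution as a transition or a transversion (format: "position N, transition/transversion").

position 1, transition

Position 1 changes A→G. A is a purine and G is a purine, so this is a transition.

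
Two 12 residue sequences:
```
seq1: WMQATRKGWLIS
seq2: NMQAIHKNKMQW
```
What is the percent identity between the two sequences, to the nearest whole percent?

33%

Mismatches at positions 1, 5, 6, 8, 9, 10, 11, 12 (1-based): 8 of 12.
Identical positions: 4/12 = 33.33% → 33%.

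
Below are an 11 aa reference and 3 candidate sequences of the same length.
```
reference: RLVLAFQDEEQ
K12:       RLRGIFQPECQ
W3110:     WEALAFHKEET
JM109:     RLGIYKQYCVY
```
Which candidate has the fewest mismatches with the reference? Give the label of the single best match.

K12

Hamming distances to reference — K12: 5; W3110: 6; JM109: 8.
Smallest is K12 with 5 mismatches.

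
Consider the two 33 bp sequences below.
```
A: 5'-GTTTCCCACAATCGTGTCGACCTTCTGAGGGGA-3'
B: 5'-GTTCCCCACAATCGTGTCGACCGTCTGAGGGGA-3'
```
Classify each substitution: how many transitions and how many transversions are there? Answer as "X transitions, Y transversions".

1 transition, 1 transversion

Mismatches (1-based):
position 4: T→C (pyrimidine→pyrimidine, transition)
position 23: T→G (pyrimidine→purine, transversion)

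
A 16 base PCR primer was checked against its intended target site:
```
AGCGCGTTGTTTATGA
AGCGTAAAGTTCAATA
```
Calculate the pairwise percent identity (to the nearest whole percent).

56%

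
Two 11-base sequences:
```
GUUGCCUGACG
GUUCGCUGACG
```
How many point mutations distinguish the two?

Mismatches (1-based): position 4: G→C; position 5: C→G.

2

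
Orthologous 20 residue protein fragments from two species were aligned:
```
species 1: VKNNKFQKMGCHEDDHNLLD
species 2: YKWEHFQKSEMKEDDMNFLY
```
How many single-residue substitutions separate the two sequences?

11

The sequences differ at residues 1, 3, 4, 5, 9, 10, 11, 12, 16, 18, 20 (1-based) — 11 in total.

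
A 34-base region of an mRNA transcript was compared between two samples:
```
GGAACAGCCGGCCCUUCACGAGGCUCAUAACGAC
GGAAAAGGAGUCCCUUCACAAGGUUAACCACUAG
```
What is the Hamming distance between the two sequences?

The sequences differ at sites 5, 8, 9, 11, 20, 24, 26, 28, 29, 32, 34 (1-based) — 11 in total.

11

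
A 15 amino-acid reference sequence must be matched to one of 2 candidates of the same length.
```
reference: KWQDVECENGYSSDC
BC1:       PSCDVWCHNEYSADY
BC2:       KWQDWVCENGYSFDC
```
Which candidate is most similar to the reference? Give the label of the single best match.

BC2

Hamming distances to reference — BC1: 8; BC2: 3.
Smallest is BC2 with 3 mismatches.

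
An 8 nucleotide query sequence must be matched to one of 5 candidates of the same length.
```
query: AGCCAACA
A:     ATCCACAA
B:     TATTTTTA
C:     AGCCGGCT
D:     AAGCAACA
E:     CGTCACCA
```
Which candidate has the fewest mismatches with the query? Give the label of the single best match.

Hamming distances to query — A: 3; B: 7; C: 3; D: 2; E: 3.
Smallest is D with 2 mismatches.

D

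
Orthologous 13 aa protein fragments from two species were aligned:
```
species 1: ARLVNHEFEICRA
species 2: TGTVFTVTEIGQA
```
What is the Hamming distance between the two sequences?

9

Comparing position by position, 9 residues differ: 1 (A/T), 2 (R/G), 3 (L/T), 5 (N/F), 6 (H/T), 7 (E/V), 8 (F/T), 11 (C/G), 12 (R/Q).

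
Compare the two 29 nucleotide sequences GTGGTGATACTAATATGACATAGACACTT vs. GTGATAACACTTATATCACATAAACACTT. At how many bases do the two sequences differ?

6

Mismatches (1-based): base 4: G→A; base 6: G→A; base 8: T→C; base 12: A→T; base 17: G→C; base 23: G→A.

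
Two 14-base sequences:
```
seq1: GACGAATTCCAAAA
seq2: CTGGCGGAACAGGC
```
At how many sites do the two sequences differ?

The sequences differ at sites 1, 2, 3, 5, 6, 7, 8, 9, 12, 13, 14 (1-based) — 11 in total.

11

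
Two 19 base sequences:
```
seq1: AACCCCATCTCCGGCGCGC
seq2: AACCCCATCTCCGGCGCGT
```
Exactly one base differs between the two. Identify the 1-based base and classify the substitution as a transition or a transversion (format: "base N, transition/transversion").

base 19, transition

The sequences differ only at base 19: C→T (pyrimidine→pyrimidine), a transition.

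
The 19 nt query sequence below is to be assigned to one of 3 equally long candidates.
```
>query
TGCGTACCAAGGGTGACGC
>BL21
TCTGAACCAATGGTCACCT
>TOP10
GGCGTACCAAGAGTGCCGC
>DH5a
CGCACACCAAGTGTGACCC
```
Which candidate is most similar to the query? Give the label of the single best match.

TOP10

BL21 differs at 7 sites; TOP10 differs at 3 sites; DH5a differs at 5 sites. The closest is TOP10.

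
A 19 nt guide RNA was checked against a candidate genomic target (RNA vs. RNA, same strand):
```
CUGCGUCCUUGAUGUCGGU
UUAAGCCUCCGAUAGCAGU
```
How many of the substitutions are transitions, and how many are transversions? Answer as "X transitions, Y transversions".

8 transitions, 2 transversions

Mismatches (1-based):
site 1: C→U (pyrimidine→pyrimidine, transition)
site 3: G→A (purine→purine, transition)
site 4: C→A (pyrimidine→purine, transversion)
site 6: U→C (pyrimidine→pyrimidine, transition)
site 8: C→U (pyrimidine→pyrimidine, transition)
site 9: U→C (pyrimidine→pyrimidine, transition)
site 10: U→C (pyrimidine→pyrimidine, transition)
site 14: G→A (purine→purine, transition)
site 15: U→G (pyrimidine→purine, transversion)
site 17: G→A (purine→purine, transition)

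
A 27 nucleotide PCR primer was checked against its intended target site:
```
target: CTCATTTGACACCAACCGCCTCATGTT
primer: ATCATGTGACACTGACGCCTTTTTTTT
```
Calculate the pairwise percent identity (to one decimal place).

63.0%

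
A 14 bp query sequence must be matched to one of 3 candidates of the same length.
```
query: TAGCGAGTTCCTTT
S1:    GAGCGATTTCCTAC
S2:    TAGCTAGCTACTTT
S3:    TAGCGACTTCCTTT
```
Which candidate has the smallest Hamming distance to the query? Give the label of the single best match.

S3

S1 differs at 4 positions; S2 differs at 3 positions; S3 differs at 1 position. The closest is S3.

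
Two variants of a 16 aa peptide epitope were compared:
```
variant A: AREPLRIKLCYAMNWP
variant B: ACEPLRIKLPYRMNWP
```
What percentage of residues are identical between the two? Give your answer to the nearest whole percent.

Mismatches at positions 2, 10, 12 (1-based): 3 of 16.
Identical positions: 13/16 = 81.25% → 81%.

81%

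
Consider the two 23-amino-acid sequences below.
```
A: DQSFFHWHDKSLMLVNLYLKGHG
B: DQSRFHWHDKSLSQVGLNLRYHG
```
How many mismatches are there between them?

The sequences differ at residues 4, 13, 14, 16, 18, 20, 21 (1-based) — 7 in total.

7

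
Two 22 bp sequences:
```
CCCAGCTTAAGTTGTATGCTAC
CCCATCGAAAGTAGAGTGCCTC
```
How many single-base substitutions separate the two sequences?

Comparing position by position, 8 sites differ: 5 (G/T), 7 (T/G), 8 (T/A), 13 (T/A), 15 (T/A), 16 (A/G), 20 (T/C), 21 (A/T).

8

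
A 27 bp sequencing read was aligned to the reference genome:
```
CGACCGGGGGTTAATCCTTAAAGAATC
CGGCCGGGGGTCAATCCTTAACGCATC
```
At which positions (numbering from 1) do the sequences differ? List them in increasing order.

Scanning 1-based: 3: A/G; 12: T/C; 22: A/C; 24: A/C.

3, 12, 22, 24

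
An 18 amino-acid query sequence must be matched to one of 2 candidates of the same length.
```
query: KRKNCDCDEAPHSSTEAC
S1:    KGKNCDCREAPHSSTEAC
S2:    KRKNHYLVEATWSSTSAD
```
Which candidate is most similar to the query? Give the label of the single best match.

S1

S1 differs at 2 residues; S2 differs at 8 residues. The closest is S1.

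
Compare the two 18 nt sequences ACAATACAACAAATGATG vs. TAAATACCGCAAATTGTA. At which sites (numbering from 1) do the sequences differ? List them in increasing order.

Scanning 1-based: 1: A/T; 2: C/A; 8: A/C; 9: A/G; 15: G/T; 16: A/G; 18: G/A.

1, 2, 8, 9, 15, 16, 18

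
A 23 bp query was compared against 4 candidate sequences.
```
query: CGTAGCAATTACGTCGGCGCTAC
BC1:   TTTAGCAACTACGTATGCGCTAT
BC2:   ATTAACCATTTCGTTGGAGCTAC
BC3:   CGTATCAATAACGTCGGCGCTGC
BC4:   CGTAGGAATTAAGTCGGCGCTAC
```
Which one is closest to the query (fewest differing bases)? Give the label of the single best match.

BC4

Hamming distances to query — BC1: 6; BC2: 7; BC3: 3; BC4: 2.
Smallest is BC4 with 2 mismatches.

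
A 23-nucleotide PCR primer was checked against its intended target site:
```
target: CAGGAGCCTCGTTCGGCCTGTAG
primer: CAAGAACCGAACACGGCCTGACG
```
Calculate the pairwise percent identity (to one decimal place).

60.9%

9 positions differ (3, 6, 9, 10, 11, 12, 13, 21, 22), so 14 of 23 match: 14/23 = 60.87%.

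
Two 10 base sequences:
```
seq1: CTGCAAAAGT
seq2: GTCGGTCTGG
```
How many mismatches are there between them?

Comparing position by position, 8 bases differ: 1 (C/G), 3 (G/C), 4 (C/G), 5 (A/G), 6 (A/T), 7 (A/C), 8 (A/T), 10 (T/G).

8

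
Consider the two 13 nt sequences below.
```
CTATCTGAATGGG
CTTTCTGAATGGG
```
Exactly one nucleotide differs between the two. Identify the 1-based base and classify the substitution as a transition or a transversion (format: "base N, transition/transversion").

base 3, transversion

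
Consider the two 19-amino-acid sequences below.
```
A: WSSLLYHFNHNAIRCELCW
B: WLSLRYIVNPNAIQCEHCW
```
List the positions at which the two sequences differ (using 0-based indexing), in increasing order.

Scanning 0-based: 1: S/L; 4: L/R; 6: H/I; 7: F/V; 9: H/P; 13: R/Q; 16: L/H.

1, 4, 6, 7, 9, 13, 16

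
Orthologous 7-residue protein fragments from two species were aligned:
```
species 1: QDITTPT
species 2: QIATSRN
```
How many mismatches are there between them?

5

The sequences differ at positions 2, 3, 5, 6, 7 (1-based) — 5 in total.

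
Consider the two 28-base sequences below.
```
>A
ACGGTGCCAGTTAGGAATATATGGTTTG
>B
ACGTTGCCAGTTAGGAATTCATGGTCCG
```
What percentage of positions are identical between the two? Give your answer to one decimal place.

82.1%

Mismatches at positions 4, 19, 20, 26, 27 (1-based): 5 of 28.
Identical positions: 23/28 = 82.14% → 82.1%.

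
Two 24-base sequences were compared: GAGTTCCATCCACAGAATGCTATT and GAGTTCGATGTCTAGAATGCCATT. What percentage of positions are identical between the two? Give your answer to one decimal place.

6 positions differ (7, 10, 11, 12, 13, 21), so 18 of 24 match: 18/24 = 75%.

75.0%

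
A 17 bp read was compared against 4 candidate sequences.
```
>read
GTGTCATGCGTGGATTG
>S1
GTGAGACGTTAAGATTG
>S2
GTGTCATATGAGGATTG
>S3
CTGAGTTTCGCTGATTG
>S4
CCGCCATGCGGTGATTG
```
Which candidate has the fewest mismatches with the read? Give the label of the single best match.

S1 differs at 7 bases; S2 differs at 3 bases; S3 differs at 7 bases; S4 differs at 5 bases. The closest is S2.

S2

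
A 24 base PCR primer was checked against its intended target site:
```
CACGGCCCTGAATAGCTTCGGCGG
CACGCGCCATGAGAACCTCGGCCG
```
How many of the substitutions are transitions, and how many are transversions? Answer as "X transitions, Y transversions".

Mismatches (1-based):
base 5: G→C (purine→pyrimidine, transversion)
base 6: C→G (pyrimidine→purine, transversion)
base 9: T→A (pyrimidine→purine, transversion)
base 10: G→T (purine→pyrimidine, transversion)
base 11: A→G (purine→purine, transition)
base 13: T→G (pyrimidine→purine, transversion)
base 15: G→A (purine→purine, transition)
base 17: T→C (pyrimidine→pyrimidine, transition)
base 23: G→C (purine→pyrimidine, transversion)

3 transitions, 6 transversions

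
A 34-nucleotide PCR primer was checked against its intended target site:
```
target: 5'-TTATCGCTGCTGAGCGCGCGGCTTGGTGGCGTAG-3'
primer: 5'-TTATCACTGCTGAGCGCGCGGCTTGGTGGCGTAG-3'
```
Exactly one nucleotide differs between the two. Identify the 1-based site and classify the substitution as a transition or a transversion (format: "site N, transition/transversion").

Site 6 changes G→A. G is a purine and A is a purine, so this is a transition.

site 6, transition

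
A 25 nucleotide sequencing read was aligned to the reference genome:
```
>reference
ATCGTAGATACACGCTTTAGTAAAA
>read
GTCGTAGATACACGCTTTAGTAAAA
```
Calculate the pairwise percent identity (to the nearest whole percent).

96%

Mismatch at position 1 (1-based): 1 of 25.
Identical positions: 24/25 = 96% → 96%.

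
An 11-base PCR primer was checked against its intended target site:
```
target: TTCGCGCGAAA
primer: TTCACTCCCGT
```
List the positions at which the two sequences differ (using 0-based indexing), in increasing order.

Differences at position 3 (G→A), position 5 (G→T), position 7 (G→C), position 8 (A→C), position 9 (A→G), position 10 (A→T).

3, 5, 7, 8, 9, 10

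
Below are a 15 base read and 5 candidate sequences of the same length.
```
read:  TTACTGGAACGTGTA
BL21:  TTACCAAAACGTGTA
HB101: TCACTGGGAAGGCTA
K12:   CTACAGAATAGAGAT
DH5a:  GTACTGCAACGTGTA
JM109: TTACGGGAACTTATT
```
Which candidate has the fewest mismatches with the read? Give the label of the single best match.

Hamming distances to read — BL21: 3; HB101: 5; K12: 8; DH5a: 2; JM109: 4.
Smallest is DH5a with 2 mismatches.

DH5a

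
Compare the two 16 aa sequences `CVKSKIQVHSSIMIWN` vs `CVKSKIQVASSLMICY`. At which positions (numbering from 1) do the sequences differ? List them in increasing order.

Scanning 1-based: 9: H/A; 12: I/L; 15: W/C; 16: N/Y.

9, 12, 15, 16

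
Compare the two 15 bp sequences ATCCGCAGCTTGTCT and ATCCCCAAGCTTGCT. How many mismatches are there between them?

Mismatches (1-based): base 5: G→C; base 8: G→A; base 9: C→G; base 10: T→C; base 12: G→T; base 13: T→G.

6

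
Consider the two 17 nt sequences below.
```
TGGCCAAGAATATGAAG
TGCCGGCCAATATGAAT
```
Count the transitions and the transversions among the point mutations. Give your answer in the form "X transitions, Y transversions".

Transitions (purine↔purine or pyrimidine↔pyrimidine): 6 A→G.
Transversions (purine↔pyrimidine): 3 G→C, 5 C→G, 7 A→C, 8 G→C, 17 G→T.

1 transition, 5 transversions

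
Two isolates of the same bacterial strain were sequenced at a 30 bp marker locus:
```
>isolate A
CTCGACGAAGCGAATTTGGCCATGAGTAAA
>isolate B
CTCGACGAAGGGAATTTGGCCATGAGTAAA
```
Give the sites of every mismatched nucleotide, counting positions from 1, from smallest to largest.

11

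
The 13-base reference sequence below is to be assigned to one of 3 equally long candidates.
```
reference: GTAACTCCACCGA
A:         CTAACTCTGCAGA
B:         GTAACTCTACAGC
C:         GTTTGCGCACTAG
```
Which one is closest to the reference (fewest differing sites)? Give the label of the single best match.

A differs at 4 sites; B differs at 3 sites; C differs at 8 sites. The closest is B.

B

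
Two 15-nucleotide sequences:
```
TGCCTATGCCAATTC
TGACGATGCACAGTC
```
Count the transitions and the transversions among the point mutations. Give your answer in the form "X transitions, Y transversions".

Mismatches (1-based):
base 3: C→A (pyrimidine→purine, transversion)
base 5: T→G (pyrimidine→purine, transversion)
base 10: C→A (pyrimidine→purine, transversion)
base 11: A→C (purine→pyrimidine, transversion)
base 13: T→G (pyrimidine→purine, transversion)

0 transitions, 5 transversions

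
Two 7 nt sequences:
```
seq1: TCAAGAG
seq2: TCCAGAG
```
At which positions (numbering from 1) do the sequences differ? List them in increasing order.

3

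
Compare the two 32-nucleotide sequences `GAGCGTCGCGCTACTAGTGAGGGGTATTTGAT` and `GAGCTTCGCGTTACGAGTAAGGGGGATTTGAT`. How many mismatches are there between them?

The sequences differ at positions 5, 11, 15, 19, 25 (1-based) — 5 in total.

5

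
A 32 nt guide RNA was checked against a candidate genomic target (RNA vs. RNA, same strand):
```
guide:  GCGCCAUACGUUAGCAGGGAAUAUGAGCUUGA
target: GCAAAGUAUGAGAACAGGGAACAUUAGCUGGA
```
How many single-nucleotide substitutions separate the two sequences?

11

Comparing position by position, 11 bases differ: 3 (G/A), 4 (C/A), 5 (C/A), 6 (A/G), 9 (C/U), 11 (U/A), 12 (U/G), 14 (G/A), 22 (U/C), 25 (G/U), 30 (U/G).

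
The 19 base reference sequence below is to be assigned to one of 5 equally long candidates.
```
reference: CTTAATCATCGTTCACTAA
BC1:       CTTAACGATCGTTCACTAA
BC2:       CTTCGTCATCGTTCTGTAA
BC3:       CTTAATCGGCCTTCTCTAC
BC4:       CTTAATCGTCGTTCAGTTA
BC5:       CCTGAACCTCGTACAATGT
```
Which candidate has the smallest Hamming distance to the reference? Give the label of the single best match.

Hamming distances to reference — BC1: 2; BC2: 4; BC3: 5; BC4: 3; BC5: 8.
Smallest is BC1 with 2 mismatches.

BC1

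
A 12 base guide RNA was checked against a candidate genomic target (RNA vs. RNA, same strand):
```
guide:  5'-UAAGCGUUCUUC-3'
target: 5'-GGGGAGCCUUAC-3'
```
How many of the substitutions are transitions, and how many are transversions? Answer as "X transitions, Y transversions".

5 transitions, 3 transversions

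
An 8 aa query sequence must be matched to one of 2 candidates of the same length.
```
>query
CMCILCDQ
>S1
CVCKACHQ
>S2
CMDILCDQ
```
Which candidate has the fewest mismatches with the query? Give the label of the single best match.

S2

Hamming distances to query — S1: 4; S2: 1.
Smallest is S2 with 1 mismatch.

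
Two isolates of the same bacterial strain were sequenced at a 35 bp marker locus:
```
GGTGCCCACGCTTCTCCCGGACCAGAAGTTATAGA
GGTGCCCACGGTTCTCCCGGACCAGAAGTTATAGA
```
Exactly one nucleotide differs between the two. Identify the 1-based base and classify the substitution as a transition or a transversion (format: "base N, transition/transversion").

Base 11 changes C→G. C is a pyrimidine and G is a purine, so this is a transversion.

base 11, transversion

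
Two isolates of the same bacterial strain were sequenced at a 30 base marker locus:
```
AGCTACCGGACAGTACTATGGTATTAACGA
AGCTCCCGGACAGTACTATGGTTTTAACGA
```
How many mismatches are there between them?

2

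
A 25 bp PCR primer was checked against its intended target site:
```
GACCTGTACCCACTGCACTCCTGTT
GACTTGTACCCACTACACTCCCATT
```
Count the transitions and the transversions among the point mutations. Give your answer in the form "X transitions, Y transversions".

4 transitions, 0 transversions

Mismatches (1-based):
base 4: C→T (pyrimidine→pyrimidine, transition)
base 15: G→A (purine→purine, transition)
base 22: T→C (pyrimidine→pyrimidine, transition)
base 23: G→A (purine→purine, transition)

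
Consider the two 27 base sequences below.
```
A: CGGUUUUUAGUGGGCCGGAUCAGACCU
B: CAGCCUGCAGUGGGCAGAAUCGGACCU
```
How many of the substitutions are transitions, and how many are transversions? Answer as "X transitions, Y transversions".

6 transitions, 2 transversions

Mismatches (1-based):
position 2: G→A (purine→purine, transition)
position 4: U→C (pyrimidine→pyrimidine, transition)
position 5: U→C (pyrimidine→pyrimidine, transition)
position 7: U→G (pyrimidine→purine, transversion)
position 8: U→C (pyrimidine→pyrimidine, transition)
position 16: C→A (pyrimidine→purine, transversion)
position 18: G→A (purine→purine, transition)
position 22: A→G (purine→purine, transition)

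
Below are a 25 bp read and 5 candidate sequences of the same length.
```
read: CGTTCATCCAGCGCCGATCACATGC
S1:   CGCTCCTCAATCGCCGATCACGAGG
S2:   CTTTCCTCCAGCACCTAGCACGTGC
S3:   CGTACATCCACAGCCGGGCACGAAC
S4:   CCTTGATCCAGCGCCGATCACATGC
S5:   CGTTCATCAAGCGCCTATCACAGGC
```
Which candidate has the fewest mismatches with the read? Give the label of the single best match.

Hamming distances to read — S1: 7; S2: 6; S3: 8; S4: 2; S5: 3.
Smallest is S4 with 2 mismatches.

S4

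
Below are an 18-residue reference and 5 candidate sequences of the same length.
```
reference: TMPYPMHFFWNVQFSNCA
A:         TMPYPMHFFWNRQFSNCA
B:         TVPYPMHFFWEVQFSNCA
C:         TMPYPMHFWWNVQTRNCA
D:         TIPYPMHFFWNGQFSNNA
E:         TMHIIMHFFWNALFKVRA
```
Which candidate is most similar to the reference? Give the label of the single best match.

Hamming distances to reference — A: 1; B: 2; C: 3; D: 3; E: 8.
Smallest is A with 1 mismatch.

A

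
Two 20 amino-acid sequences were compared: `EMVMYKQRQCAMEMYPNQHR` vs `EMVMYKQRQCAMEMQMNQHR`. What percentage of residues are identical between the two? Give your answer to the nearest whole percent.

Mismatches at positions 15, 16 (1-based): 2 of 20.
Identical positions: 18/20 = 90% → 90%.

90%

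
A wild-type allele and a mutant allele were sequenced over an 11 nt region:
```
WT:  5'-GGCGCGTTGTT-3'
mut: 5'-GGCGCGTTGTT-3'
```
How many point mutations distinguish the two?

0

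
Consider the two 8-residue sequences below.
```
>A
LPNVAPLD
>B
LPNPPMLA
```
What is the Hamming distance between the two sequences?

4

Mismatches (1-based): residue 4: V→P; residue 5: A→P; residue 6: P→M; residue 8: D→A.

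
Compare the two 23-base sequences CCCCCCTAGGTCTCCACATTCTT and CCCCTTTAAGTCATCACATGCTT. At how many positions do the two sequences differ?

Mismatches (1-based): position 5: C→T; position 6: C→T; position 9: G→A; position 13: T→A; position 14: C→T; position 20: T→G.

6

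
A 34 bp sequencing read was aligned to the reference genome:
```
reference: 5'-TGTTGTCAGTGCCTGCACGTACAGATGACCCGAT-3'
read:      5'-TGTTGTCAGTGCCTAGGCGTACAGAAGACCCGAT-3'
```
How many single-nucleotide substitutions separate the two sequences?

4

Mismatches (1-based): site 15: G→A; site 16: C→G; site 17: A→G; site 26: T→A.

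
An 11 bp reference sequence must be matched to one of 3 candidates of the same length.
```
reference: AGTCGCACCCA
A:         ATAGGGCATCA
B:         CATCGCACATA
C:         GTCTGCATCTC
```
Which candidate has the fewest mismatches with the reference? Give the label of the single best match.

A differs at 7 positions; B differs at 4 positions; C differs at 7 positions. The closest is B.

B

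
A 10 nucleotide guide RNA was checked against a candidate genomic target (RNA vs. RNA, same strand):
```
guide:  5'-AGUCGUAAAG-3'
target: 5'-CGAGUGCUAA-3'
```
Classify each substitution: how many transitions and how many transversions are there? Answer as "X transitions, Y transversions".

Mismatches (1-based):
position 1: A→C (purine→pyrimidine, transversion)
position 3: U→A (pyrimidine→purine, transversion)
position 4: C→G (pyrimidine→purine, transversion)
position 5: G→U (purine→pyrimidine, transversion)
position 6: U→G (pyrimidine→purine, transversion)
position 7: A→C (purine→pyrimidine, transversion)
position 8: A→U (purine→pyrimidine, transversion)
position 10: G→A (purine→purine, transition)

1 transition, 7 transversions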